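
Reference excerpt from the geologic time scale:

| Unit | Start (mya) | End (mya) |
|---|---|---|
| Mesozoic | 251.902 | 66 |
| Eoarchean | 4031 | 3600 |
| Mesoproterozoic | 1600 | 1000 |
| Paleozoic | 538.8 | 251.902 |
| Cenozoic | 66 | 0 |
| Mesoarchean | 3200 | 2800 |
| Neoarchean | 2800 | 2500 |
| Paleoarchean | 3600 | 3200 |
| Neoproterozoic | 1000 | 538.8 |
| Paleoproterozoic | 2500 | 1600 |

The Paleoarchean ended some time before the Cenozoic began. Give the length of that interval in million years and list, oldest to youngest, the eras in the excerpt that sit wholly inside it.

3134 million years; Mesoarchean, Neoarchean, Paleoproterozoic, Mesoproterozoic, Neoproterozoic, Paleozoic, Mesozoic

End of Paleoarchean = 3200 Ma; start of Cenozoic = 66 Ma.
Gap = 3200 − 66 = 3134 Myr.
Eras wholly inside 3200–66 Ma: Mesoarchean (3200–2800), Neoarchean (2800–2500), Paleoproterozoic (2500–1600), Mesoproterozoic (1600–1000), Neoproterozoic (1000–538.8), Paleozoic (538.8–251.902), Mesozoic (251.902–66).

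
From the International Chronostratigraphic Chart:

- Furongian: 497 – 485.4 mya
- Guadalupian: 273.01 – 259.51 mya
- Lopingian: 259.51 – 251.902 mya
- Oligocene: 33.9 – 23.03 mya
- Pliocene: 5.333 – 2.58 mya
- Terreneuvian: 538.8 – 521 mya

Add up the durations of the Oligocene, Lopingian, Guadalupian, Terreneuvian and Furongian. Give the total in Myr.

Duration is start − end for each: (33.9 − 23.03) + (259.51 − 251.902) + (273.01 − 259.51) + (538.8 − 521) + (497 − 485.4).
That is 10.87 + 7.608 + 13.5 + 17.8 + 11.6, which totals 61.378 million years.

61.378 million years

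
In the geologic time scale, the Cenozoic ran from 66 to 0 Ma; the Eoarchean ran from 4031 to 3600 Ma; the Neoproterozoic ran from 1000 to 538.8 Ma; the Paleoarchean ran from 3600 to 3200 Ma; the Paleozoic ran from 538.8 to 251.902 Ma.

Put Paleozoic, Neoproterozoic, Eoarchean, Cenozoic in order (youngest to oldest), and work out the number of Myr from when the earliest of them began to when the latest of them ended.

From the excerpt: Paleozoic 538.8–251.902; Neoproterozoic 1000–538.8; Eoarchean 4031–3600; Cenozoic 66–0 (Ma).
Larger Ma is earlier, so the oldest is Eoarchean and the youngest is Cenozoic; youngest to oldest: Cenozoic, Paleozoic, Neoproterozoic, Eoarchean.
Oldest start 4031 minus youngest end 0 gives 4031 Myr overall.

Cenozoic, Paleozoic, Neoproterozoic, Eoarchean; total span 4031 Myr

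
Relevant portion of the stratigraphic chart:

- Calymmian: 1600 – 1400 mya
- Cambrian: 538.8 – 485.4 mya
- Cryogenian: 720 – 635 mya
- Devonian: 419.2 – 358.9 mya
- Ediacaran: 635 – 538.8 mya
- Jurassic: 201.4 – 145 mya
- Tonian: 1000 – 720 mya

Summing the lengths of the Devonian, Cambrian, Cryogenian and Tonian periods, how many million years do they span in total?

478.7 million years

Duration is start − end for each: (419.2 − 358.9) + (538.8 − 485.4) + (720 − 635) + (1000 − 720).
That is 60.3 + 53.4 + 85 + 280, which totals 478.7 million years.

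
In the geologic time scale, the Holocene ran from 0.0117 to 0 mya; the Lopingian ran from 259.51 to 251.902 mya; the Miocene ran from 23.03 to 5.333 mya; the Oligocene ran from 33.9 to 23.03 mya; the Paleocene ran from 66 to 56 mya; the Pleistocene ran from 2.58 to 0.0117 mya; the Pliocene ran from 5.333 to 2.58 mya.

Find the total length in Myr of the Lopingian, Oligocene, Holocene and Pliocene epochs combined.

21.2427 million years

Each duration: Lopingian = 7.608; Oligocene = 10.87; Holocene = 0.0117; Pliocene = 2.753.
Sum: 7.608 + 10.87 + 0.0117 + 2.753 = 21.2427 Myr.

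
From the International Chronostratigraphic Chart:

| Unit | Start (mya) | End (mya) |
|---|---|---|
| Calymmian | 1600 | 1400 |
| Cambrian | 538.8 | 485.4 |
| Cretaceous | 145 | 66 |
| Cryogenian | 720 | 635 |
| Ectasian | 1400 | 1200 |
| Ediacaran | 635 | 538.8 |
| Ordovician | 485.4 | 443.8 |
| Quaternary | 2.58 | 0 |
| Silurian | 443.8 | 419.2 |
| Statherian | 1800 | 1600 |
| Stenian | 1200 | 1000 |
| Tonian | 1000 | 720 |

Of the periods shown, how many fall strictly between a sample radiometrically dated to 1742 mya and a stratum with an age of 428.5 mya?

The older date is 1742 Ma and the younger is 428.5 Ma.
Periods with start < 1742 and end > 428.5 Ma: Calymmian (1600–1400), Ectasian (1400–1200), Stenian (1200–1000), Tonian (1000–720), Cryogenian (720–635), Ediacaran (635–538.8), Cambrian (538.8–485.4), Ordovician (485.4–443.8).
That is 8 complete periods.

8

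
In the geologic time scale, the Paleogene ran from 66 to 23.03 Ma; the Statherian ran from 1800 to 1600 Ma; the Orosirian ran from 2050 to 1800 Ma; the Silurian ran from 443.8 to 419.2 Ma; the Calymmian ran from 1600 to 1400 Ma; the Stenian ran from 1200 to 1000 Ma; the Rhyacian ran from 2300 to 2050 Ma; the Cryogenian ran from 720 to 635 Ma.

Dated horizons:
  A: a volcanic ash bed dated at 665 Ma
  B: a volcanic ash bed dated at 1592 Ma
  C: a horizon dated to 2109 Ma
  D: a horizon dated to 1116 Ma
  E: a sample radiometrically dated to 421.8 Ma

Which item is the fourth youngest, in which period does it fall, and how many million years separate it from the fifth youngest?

Sorted youngest-first by Ma: E (421.8), A (665), D (1116), B (1592), C (2109).
The fourth youngest is B at 1592 Ma, which lies in 1600–1400 Ma: the Calymmian.
The fifth youngest is C at 2109 Ma; separation = |1592 − 2109| = 517 Myr.

B, in the Calymmian; 517 million years to C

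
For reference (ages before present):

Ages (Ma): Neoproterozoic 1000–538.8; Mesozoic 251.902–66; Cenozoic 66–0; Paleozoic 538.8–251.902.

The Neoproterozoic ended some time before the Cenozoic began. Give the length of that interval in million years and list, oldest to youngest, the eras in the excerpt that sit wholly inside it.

472.8 million years; Paleozoic, Mesozoic

End of Neoproterozoic = 538.8 Ma; start of Cenozoic = 66 Ma.
Gap = 538.8 − 66 = 472.8 Myr.
Eras wholly inside 538.8–66 Ma: Paleozoic (538.8–251.902), Mesozoic (251.902–66).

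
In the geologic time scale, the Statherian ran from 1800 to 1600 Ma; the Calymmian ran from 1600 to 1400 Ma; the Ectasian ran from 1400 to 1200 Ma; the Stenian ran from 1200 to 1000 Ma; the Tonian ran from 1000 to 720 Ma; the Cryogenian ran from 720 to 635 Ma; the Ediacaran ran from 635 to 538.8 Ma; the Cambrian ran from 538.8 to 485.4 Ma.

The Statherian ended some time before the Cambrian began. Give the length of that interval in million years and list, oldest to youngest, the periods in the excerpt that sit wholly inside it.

End of Statherian = 1600 Ma; start of Cambrian = 538.8 Ma.
Gap = 1600 − 538.8 = 1061.2 Myr.
Periods wholly inside 1600–538.8 Ma: Calymmian (1600–1400), Ectasian (1400–1200), Stenian (1200–1000), Tonian (1000–720), Cryogenian (720–635), Ediacaran (635–538.8).

1061.2 million years; Calymmian, Ectasian, Stenian, Tonian, Cryogenian, Ediacaran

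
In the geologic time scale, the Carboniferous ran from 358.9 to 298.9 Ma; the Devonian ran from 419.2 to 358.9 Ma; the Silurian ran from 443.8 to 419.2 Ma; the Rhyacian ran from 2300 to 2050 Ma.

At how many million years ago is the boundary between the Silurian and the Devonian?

419.2 Ma

The Silurian ends and the Devonian begins at 419.2 Ma.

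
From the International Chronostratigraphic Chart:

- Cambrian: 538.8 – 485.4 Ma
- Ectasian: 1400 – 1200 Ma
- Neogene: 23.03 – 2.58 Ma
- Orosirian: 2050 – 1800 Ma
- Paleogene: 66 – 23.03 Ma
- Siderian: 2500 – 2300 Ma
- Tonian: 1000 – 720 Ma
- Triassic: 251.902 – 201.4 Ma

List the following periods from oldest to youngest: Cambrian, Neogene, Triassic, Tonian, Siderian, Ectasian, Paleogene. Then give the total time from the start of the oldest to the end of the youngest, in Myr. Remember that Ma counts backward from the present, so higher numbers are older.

Start ages (Ma): Siderian 2500, Ectasian 1400, Tonian 1000, Cambrian 538.8, Triassic 251.902, Paleogene 66, Neogene 23.03.
Ordered oldest to youngest: Siderian, Ectasian, Tonian, Cambrian, Triassic, Paleogene, Neogene.
Span = 2500 − 2.58 = 2497.42 Myr.

Siderian, Ectasian, Tonian, Cambrian, Triassic, Paleogene, Neogene; total span 2497.42 Myr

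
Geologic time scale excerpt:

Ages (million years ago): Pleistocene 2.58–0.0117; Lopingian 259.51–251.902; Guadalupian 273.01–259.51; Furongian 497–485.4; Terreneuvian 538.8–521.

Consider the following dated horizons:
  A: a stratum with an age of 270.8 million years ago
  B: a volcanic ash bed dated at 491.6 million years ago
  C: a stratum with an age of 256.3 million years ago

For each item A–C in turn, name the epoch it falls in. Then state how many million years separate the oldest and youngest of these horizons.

A — Guadalupian; B — Furongian; C — Lopingian; span 235.3 million years

Match each age against the start–end ranges in the excerpt: A = 270.8 Ma → Guadalupian (273.01–259.51); B = 491.6 Ma → Furongian (497–485.4); C = 256.3 Ma → Lopingian (259.51–251.902).
The largest age is 491.6 Ma and the smallest is 256.3 Ma; their difference is 235.3 Myr.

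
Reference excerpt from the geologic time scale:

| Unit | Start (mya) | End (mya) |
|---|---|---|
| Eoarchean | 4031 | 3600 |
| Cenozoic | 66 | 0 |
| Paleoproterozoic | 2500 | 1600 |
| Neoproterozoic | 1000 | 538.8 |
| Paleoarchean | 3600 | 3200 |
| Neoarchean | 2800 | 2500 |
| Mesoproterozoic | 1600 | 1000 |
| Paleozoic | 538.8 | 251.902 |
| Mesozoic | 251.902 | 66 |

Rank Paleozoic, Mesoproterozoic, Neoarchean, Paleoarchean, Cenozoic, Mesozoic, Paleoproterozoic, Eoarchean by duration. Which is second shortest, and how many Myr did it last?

Start − end for each: Paleozoic 538.8 − 251.902 = 286.898; Mesoproterozoic 1600 − 1000 = 600; Neoarchean 2800 − 2500 = 300; Paleoarchean 3600 − 3200 = 400; Cenozoic 66 − 0 = 66; Mesozoic 251.902 − 66 = 185.902; Paleoproterozoic 2500 − 1600 = 900; Eoarchean 4031 − 3600 = 431.
Ranking these from shortest: Cenozoic < Mesozoic < Paleozoic < Neoarchean < Paleoarchean < Eoarchean < Mesoproterozoic < Paleoproterozoic.
Position 2 in that ranking is Mesozoic, which lasted 185.902 Myr.

Mesozoic, 185.902 million years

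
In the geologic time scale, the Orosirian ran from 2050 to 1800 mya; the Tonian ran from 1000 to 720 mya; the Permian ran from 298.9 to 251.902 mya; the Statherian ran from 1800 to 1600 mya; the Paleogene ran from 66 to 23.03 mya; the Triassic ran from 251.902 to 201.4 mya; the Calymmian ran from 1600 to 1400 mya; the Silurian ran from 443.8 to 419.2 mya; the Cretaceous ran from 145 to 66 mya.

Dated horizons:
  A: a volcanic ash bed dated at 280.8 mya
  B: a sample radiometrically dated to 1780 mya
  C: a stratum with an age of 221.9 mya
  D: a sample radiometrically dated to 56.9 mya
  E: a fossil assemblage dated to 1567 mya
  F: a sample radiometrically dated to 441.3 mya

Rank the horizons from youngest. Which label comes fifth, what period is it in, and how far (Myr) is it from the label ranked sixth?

E, in the Calymmian; 213 million years to B

Sorted youngest-first by Ma: D (56.9), C (221.9), A (280.8), F (441.3), E (1567), B (1780).
The fifth youngest is E at 1567 Ma, which lies in 1600–1400 Ma: the Calymmian.
The sixth youngest is B at 1780 Ma; separation = |1567 − 1780| = 213 Myr.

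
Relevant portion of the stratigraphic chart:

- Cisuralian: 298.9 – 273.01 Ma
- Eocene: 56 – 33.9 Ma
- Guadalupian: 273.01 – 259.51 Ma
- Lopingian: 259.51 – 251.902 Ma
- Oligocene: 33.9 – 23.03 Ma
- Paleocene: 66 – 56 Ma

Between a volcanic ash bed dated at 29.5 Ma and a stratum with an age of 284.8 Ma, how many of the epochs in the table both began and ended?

4

The older date is 284.8 Ma and the younger is 29.5 Ma.
Epochs with start < 284.8 and end > 29.5 Ma: Guadalupian (273.01–259.51), Lopingian (259.51–251.902), Paleocene (66–56), Eocene (56–33.9).
That is 4 complete epochs.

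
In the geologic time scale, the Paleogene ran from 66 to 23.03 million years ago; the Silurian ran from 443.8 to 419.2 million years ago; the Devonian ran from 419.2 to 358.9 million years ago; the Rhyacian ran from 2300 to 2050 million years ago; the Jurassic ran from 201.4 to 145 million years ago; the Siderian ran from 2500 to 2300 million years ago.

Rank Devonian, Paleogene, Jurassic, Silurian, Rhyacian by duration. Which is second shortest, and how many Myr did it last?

Start − end for each: Devonian 419.2 − 358.9 = 60.3; Paleogene 66 − 23.03 = 42.97; Jurassic 201.4 − 145 = 56.4; Silurian 443.8 − 419.2 = 24.6; Rhyacian 2300 − 2050 = 250.
Ranking these from shortest: Silurian < Paleogene < Jurassic < Devonian < Rhyacian.
Position 2 in that ranking is Paleogene, which lasted 42.97 Myr.

Paleogene, 42.97 million years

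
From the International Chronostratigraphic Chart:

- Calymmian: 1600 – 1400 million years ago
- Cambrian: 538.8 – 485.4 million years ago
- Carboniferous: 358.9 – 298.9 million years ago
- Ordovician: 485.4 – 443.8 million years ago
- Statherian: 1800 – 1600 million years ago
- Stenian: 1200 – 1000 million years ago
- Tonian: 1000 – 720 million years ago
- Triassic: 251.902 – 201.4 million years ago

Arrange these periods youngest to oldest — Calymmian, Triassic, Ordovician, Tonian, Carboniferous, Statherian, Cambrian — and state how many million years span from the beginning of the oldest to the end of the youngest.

Triassic → Carboniferous → Ordovician → Cambrian → Tonian → Calymmian → Statherian; total span 1598.6 Myr

Start ages (Ma): Statherian 1800, Calymmian 1600, Tonian 1000, Cambrian 538.8, Ordovician 485.4, Carboniferous 358.9, Triassic 251.902.
Ordered youngest to oldest: Triassic, Carboniferous, Ordovician, Cambrian, Tonian, Calymmian, Statherian.
Span = 1800 − 201.4 = 1598.6 Myr.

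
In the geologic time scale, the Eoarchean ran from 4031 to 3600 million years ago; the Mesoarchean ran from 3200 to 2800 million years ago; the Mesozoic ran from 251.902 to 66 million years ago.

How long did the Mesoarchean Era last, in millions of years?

400 million years

3200 − 2800 = 400 million years.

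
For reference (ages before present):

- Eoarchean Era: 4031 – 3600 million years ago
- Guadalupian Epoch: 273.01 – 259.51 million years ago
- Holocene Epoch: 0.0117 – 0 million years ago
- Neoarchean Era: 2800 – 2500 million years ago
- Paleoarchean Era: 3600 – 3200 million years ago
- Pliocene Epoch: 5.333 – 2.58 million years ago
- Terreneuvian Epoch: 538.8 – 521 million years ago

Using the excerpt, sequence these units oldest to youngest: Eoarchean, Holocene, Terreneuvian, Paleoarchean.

Eoarchean, then Paleoarchean, then Terreneuvian, then Holocene

The oldest of these is Eoarchean (starts 4031 Ma) and the youngest is Holocene (ends 0 Ma).
In between, by decreasing start age: Paleoarchean (3600), Terreneuvian (538.8).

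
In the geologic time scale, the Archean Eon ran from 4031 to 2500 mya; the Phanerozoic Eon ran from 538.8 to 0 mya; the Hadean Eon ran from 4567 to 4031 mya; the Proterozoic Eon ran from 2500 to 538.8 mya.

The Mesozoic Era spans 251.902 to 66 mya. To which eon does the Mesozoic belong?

Phanerozoic

The Mesozoic (251.902–66 Ma) lies entirely within 538.8–0 Ma, the Phanerozoic Eon.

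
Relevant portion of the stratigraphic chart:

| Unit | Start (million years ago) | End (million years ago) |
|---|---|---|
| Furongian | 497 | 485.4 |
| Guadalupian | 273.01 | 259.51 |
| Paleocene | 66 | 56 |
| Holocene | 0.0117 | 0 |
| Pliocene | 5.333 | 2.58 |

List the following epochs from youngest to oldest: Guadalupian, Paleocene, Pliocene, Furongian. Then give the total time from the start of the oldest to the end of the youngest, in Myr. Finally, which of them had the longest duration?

Start ages (Ma): Furongian 497, Guadalupian 273.01, Paleocene 66, Pliocene 5.333.
Ordered youngest to oldest: Pliocene, Paleocene, Guadalupian, Furongian.
Span = 497 − 2.58 = 494.42 Myr.
Durations: Pliocene 2.753, Furongian 11.6, Guadalupian 13.5, Paleocene 10 → longest is Guadalupian (13.5 Myr).

Pliocene → Paleocene → Guadalupian → Furongian; total span 494.42 Myr; longest is Guadalupian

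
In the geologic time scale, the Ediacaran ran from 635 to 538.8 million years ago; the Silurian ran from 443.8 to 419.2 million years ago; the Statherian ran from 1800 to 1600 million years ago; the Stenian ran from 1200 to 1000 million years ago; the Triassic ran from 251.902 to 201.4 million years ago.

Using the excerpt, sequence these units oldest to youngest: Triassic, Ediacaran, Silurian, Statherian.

Statherian, Ediacaran, Silurian, Triassic

The oldest of these is Statherian (starts 1800 Ma) and the youngest is Triassic (ends 201.4 Ma).
In between, by decreasing start age: Ediacaran (635), Silurian (443.8).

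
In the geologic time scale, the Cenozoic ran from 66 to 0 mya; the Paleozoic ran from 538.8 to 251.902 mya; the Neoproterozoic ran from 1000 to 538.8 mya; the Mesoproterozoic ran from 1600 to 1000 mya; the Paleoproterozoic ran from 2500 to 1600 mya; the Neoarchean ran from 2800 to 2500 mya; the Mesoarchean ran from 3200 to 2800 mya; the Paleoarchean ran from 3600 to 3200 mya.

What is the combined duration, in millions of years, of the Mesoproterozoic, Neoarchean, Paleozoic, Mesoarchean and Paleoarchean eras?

Each duration: Mesoproterozoic = 600; Neoarchean = 300; Paleozoic = 286.898; Mesoarchean = 400; Paleoarchean = 400.
Sum: 600 + 300 + 286.898 + 400 + 400 = 1986.898 Myr.

1986.898 million years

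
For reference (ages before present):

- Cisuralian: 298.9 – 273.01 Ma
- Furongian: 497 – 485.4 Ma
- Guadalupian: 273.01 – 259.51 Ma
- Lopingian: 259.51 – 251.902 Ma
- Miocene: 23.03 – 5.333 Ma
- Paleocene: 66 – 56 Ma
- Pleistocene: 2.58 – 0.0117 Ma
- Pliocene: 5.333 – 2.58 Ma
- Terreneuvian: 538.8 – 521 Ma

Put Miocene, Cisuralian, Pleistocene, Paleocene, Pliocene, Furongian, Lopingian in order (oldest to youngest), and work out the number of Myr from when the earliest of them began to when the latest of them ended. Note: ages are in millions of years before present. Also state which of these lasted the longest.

Furongian → Cisuralian → Lopingian → Paleocene → Miocene → Pliocene → Pleistocene; total span 496.9883 Myr; longest is Cisuralian

From the excerpt: Miocene 23.03–5.333; Cisuralian 298.9–273.01; Pleistocene 2.58–0.0117; Paleocene 66–56; Pliocene 5.333–2.58; Furongian 497–485.4; Lopingian 259.51–251.902 (Ma).
Larger Ma is earlier, so the oldest is Furongian and the youngest is Pleistocene; oldest to youngest: Furongian, Cisuralian, Lopingian, Paleocene, Miocene, Pliocene, Pleistocene.
Oldest start 497 minus youngest end 0.0117 gives 496.9883 Myr overall.
Individual lengths (start − end): Furongian 11.6; Paleocene 10; Cisuralian 25.89; Pliocene 2.753; Pleistocene 2.5683; Miocene 17.697; Lopingian 7.608. The largest is Cisuralian at 25.89 Myr.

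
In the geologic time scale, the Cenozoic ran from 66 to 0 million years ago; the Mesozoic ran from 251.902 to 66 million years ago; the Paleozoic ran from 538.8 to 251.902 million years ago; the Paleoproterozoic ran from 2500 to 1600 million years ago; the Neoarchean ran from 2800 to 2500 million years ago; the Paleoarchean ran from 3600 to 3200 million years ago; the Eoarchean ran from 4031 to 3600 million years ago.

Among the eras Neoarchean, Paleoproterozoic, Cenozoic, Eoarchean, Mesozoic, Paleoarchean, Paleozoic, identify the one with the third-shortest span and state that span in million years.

Start − end for each: Neoarchean 2800 − 2500 = 300; Paleoproterozoic 2500 − 1600 = 900; Cenozoic 66 − 0 = 66; Eoarchean 4031 − 3600 = 431; Mesozoic 251.902 − 66 = 185.902; Paleoarchean 3600 − 3200 = 400; Paleozoic 538.8 − 251.902 = 286.898.
Ranking these from shortest: Cenozoic < Mesozoic < Paleozoic < Neoarchean < Paleoarchean < Eoarchean < Paleoproterozoic.
Position 3 in that ranking is Paleozoic, which lasted 286.898 Myr.

Paleozoic, 286.898 million years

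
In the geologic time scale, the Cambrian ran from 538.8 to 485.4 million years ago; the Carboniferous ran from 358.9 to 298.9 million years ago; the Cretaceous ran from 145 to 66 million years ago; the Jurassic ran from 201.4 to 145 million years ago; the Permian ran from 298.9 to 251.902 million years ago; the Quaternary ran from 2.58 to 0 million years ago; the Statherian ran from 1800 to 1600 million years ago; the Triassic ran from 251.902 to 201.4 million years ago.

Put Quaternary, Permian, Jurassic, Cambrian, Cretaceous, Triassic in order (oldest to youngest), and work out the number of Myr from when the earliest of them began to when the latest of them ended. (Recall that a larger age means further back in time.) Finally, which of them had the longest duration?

Cambrian, Permian, Triassic, Jurassic, Cretaceous, Quaternary; total span 538.8 Myr; longest is Cretaceous

Start ages (Ma): Cambrian 538.8, Permian 298.9, Triassic 251.902, Jurassic 201.4, Cretaceous 145, Quaternary 2.58.
Ordered oldest to youngest: Cambrian, Permian, Triassic, Jurassic, Cretaceous, Quaternary.
Span = 538.8 − 0 = 538.8 Myr.
Durations: Cambrian 53.4, Quaternary 2.58, Jurassic 56.4, Cretaceous 79, Triassic 50.502, Permian 46.998 → longest is Cretaceous (79 Myr).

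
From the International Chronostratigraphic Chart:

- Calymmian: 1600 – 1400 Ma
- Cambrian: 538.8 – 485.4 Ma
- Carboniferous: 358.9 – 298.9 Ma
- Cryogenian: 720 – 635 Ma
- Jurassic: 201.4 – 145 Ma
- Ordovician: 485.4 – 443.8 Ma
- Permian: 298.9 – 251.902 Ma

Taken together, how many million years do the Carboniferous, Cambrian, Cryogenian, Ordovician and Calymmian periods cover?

440 million years

Duration is start − end for each: (358.9 − 298.9) + (538.8 − 485.4) + (720 − 635) + (485.4 − 443.8) + (1600 − 1400).
That is 60 + 53.4 + 85 + 41.6 + 200, which totals 440 million years.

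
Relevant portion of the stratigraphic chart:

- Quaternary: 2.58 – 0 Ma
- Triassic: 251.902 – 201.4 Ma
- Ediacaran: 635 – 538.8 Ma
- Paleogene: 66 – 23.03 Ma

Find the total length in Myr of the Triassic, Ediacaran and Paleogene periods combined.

Duration is start − end for each: (251.902 − 201.4) + (635 − 538.8) + (66 − 23.03).
That is 50.502 + 96.2 + 42.97, which totals 189.672 million years.

189.672 million years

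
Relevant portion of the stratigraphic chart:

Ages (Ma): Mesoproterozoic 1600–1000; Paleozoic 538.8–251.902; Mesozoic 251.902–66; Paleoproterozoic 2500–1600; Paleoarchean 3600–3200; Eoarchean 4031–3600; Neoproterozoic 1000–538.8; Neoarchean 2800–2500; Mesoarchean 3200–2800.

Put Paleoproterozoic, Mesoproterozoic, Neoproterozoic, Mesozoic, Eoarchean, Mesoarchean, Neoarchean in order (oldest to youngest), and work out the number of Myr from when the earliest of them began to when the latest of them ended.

From the excerpt: Paleoproterozoic 2500–1600; Mesoproterozoic 1600–1000; Neoproterozoic 1000–538.8; Mesozoic 251.902–66; Eoarchean 4031–3600; Mesoarchean 3200–2800; Neoarchean 2800–2500 (Ma).
Larger Ma is earlier, so the oldest is Eoarchean and the youngest is Mesozoic; oldest to youngest: Eoarchean, Mesoarchean, Neoarchean, Paleoproterozoic, Mesoproterozoic, Neoproterozoic, Mesozoic.
Oldest start 4031 minus youngest end 66 gives 3965 Myr overall.

Eoarchean → Mesoarchean → Neoarchean → Paleoproterozoic → Mesoproterozoic → Neoproterozoic → Mesozoic; total span 3965 Myr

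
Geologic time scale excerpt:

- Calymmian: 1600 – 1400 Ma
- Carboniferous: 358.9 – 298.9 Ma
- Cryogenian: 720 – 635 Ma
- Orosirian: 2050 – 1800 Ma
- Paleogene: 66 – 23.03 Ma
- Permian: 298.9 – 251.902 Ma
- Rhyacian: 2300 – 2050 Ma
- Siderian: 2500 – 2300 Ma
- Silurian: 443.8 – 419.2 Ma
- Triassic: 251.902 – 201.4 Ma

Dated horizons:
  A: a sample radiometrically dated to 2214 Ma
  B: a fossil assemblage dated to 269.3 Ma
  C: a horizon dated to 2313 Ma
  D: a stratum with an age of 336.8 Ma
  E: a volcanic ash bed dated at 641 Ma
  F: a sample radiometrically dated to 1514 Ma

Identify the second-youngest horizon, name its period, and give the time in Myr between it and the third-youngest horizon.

Smaller Ma means younger, so youngest first: B 269.3 < D 336.8 < E 641 < F 1514 < A 2214 < C 2313.
Counting 2 along gives D (336.8 Ma); the excerpt puts that inside the Carboniferous, 358.9–298.9 Ma.
Next in line is E (641 Ma), and 641 − 336.8 = 304.2 Myr.

D, in the Carboniferous; 304.2 million years to E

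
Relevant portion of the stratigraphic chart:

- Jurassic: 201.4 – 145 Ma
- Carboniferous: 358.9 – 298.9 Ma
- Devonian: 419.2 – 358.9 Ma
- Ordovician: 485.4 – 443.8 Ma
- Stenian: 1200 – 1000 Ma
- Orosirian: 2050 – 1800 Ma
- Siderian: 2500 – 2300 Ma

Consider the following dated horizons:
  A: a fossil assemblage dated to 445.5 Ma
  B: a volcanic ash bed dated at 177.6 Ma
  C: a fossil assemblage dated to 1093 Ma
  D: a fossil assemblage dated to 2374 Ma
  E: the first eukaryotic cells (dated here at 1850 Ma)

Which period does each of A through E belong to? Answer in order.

A: 445.5 Ma lies in 485.4–443.8 Ma, so Ordovician.
B: 177.6 Ma lies in 201.4–145 Ma, so Jurassic.
C: 1093 Ma lies in 1200–1000 Ma, so Stenian.
D: 2374 Ma lies in 2500–2300 Ma, so Siderian.
E: 1850 Ma lies in 2050–1800 Ma, so Orosirian.

A — Ordovician; B — Jurassic; C — Stenian; D — Siderian; E — Orosirian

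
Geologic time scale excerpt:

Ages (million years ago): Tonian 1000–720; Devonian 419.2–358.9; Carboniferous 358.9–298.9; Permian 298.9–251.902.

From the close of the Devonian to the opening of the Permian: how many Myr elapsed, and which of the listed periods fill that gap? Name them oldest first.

60 million years; Carboniferous

End of Devonian = 358.9 Ma; start of Permian = 298.9 Ma.
Gap = 358.9 − 298.9 = 60 Myr.
Periods wholly inside 358.9–298.9 Ma: Carboniferous (358.9–298.9).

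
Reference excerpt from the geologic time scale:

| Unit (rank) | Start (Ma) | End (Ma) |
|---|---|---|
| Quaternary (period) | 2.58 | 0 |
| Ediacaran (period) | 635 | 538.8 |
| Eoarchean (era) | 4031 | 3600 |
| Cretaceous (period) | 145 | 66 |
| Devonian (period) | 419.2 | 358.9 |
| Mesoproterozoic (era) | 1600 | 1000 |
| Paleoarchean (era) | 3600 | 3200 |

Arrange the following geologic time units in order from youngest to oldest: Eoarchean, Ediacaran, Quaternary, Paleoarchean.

The oldest of these is Eoarchean (starts 4031 Ma) and the youngest is Quaternary (ends 0 Ma).
In between, by decreasing start age: Paleoarchean (3600), Ediacaran (635).
Listing youngest first means reversing that sequence.

Quaternary, then Ediacaran, then Paleoarchean, then Eoarchean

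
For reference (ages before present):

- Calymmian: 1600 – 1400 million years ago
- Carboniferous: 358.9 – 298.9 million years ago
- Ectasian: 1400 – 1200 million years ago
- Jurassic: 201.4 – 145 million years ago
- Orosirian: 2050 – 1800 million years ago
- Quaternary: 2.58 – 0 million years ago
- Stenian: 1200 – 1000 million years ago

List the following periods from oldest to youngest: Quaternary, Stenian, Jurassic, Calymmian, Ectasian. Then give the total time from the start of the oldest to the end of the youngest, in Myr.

Start ages (Ma): Calymmian 1600, Ectasian 1400, Stenian 1200, Jurassic 201.4, Quaternary 2.58.
Ordered oldest to youngest: Calymmian, Ectasian, Stenian, Jurassic, Quaternary.
Span = 1600 − 0 = 1600 Myr.

Calymmian → Ectasian → Stenian → Jurassic → Quaternary; total span 1600 Myr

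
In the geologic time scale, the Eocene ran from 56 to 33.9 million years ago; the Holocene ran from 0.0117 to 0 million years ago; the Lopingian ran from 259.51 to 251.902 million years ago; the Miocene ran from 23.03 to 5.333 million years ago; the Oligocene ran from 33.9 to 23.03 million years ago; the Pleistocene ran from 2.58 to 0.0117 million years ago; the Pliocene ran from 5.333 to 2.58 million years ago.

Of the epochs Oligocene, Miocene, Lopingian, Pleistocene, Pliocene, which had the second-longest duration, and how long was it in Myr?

Start − end for each: Oligocene 33.9 − 23.03 = 10.87; Miocene 23.03 − 5.333 = 17.697; Lopingian 259.51 − 251.902 = 7.608; Pleistocene 2.58 − 0.0117 = 2.5683; Pliocene 5.333 − 2.58 = 2.753.
Ranking these from longest: Miocene > Oligocene > Lopingian > Pliocene > Pleistocene.
Position 2 in that ranking is Oligocene, which lasted 10.87 Myr.

Oligocene, 10.87 million years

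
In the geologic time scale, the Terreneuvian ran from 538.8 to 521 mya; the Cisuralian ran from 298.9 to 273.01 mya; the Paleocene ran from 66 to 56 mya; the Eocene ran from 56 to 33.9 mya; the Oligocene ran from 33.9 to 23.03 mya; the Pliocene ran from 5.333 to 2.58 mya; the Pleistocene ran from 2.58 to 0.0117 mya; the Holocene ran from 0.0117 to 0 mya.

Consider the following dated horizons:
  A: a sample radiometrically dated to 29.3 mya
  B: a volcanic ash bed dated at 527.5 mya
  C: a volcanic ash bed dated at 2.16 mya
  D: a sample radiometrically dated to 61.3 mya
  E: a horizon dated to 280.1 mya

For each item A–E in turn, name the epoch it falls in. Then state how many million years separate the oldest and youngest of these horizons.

Match each age against the start–end ranges in the excerpt: A = 29.3 Ma → Oligocene (33.9–23.03); B = 527.5 Ma → Terreneuvian (538.8–521); C = 2.16 Ma → Pleistocene (2.58–0.0117); D = 61.3 Ma → Paleocene (66–56); E = 280.1 Ma → Cisuralian (298.9–273.01).
The largest age is 527.5 Ma and the smallest is 2.16 Ma; their difference is 525.34 Myr.

A — Oligocene; B — Terreneuvian; C — Pleistocene; D — Paleocene; E — Cisuralian; span 525.34 million years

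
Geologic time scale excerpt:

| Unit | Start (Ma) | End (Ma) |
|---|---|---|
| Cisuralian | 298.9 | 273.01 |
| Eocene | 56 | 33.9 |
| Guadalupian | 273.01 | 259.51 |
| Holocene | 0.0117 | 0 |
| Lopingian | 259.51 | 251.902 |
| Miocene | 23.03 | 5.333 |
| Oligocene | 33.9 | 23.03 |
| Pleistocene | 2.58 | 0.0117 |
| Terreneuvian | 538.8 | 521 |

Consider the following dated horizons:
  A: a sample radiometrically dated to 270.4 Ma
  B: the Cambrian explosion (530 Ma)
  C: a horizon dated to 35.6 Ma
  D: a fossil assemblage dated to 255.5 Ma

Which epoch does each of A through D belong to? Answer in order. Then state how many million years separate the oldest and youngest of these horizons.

A: 270.4 Ma lies in 273.01–259.51 Ma, so Guadalupian.
B: 530 Ma lies in 538.8–521 Ma, so Terreneuvian.
C: 35.6 Ma lies in 56–33.9 Ma, so Eocene.
D: 255.5 Ma lies in 259.51–251.902 Ma, so Lopingian.
Oldest = 530 Ma, youngest = 35.6 Ma → span 494.4 Myr.

A — Guadalupian; B — Terreneuvian; C — Eocene; D — Lopingian; span 494.4 million years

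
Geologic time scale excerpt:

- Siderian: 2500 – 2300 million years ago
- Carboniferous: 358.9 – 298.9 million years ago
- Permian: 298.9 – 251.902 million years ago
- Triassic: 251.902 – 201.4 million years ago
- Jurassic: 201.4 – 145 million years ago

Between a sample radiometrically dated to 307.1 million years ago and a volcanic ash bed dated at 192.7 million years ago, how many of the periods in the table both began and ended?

The older date is 307.1 Ma and the younger is 192.7 Ma.
Periods with start < 307.1 and end > 192.7 Ma: Permian (298.9–251.902), Triassic (251.902–201.4).
That is 2 complete periods.

2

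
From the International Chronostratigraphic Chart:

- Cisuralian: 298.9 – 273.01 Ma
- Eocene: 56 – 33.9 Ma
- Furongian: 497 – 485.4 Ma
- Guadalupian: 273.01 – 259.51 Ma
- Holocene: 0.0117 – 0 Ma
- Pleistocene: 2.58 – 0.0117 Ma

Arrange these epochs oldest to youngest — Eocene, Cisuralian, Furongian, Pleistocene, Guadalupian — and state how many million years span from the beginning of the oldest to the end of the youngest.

From the excerpt: Eocene 56–33.9; Cisuralian 298.9–273.01; Furongian 497–485.4; Pleistocene 2.58–0.0117; Guadalupian 273.01–259.51 (Ma).
Larger Ma is earlier, so the oldest is Furongian and the youngest is Pleistocene; oldest to youngest: Furongian, Cisuralian, Guadalupian, Eocene, Pleistocene.
Oldest start 497 minus youngest end 0.0117 gives 496.9883 Myr overall.

Furongian → Cisuralian → Guadalupian → Eocene → Pleistocene; total span 496.9883 Myr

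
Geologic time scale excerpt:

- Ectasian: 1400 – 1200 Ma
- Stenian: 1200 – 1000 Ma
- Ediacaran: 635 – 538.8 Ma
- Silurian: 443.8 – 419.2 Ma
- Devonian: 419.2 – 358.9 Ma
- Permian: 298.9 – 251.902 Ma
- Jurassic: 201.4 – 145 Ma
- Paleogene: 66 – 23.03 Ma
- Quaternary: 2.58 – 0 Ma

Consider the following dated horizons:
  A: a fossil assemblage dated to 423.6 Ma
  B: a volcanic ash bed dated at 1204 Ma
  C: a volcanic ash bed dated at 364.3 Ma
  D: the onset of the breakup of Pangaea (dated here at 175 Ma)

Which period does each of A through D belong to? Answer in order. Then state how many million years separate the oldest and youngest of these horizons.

A — Silurian; B — Ectasian; C — Devonian; D — Jurassic; span 1029 million years

Match each age against the start–end ranges in the excerpt: A = 423.6 Ma → Silurian (443.8–419.2); B = 1204 Ma → Ectasian (1400–1200); C = 364.3 Ma → Devonian (419.2–358.9); D = 175 Ma → Jurassic (201.4–145).
The largest age is 1204 Ma and the smallest is 175 Ma; their difference is 1029 Myr.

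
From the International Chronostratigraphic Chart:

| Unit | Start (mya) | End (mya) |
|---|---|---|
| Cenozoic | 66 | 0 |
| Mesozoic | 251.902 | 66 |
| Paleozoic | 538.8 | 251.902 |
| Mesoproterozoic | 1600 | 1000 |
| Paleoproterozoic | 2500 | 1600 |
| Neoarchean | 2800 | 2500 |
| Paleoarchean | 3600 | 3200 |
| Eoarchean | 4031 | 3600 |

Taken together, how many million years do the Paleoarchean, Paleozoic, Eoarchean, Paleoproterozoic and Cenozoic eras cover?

2083.898 million years

Each duration: Paleoarchean = 400; Paleozoic = 286.898; Eoarchean = 431; Paleoproterozoic = 900; Cenozoic = 66.
Sum: 400 + 286.898 + 431 + 900 + 66 = 2083.898 Myr.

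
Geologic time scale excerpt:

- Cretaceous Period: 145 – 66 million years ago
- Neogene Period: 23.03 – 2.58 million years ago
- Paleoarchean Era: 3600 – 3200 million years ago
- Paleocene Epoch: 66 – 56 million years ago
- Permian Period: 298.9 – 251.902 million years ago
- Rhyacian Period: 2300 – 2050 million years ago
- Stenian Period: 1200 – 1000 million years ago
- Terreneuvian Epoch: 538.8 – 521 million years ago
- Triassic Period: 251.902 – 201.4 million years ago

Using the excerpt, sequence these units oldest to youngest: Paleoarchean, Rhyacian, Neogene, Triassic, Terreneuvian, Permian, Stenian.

The oldest of these is Paleoarchean (starts 3600 Ma) and the youngest is Neogene (ends 2.58 Ma).
In between, by decreasing start age: Rhyacian (2300), Stenian (1200), Terreneuvian (538.8), Permian (298.9), Triassic (251.902).

Paleoarchean, then Rhyacian, then Stenian, then Terreneuvian, then Permian, then Triassic, then Neogene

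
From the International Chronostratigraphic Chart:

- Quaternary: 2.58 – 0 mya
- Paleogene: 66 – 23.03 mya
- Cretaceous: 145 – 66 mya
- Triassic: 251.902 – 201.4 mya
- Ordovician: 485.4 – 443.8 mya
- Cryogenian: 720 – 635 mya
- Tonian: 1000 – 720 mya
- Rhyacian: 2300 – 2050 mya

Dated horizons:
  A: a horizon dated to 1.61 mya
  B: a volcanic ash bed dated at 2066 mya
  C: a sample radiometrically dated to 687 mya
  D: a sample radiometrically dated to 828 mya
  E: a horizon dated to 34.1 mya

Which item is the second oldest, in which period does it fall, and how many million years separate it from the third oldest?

D, in the Tonian; 141 million years to C

Larger Ma means older, so oldest first: B 2066 > D 828 > C 687 > E 34.1 > A 1.61.
Counting 2 along gives D (828 Ma); the excerpt puts that inside the Tonian, 1000–720 Ma.
Next in line is C (687 Ma), and 828 − 687 = 141 Myr.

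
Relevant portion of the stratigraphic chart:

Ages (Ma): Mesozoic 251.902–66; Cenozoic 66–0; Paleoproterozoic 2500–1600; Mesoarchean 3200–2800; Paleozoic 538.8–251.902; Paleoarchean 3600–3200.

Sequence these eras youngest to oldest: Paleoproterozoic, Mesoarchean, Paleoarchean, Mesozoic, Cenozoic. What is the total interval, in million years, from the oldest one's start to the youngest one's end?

Start ages (Ma): Paleoarchean 3600, Mesoarchean 3200, Paleoproterozoic 2500, Mesozoic 251.902, Cenozoic 66.
Ordered youngest to oldest: Cenozoic, Mesozoic, Paleoproterozoic, Mesoarchean, Paleoarchean.
Span = 3600 − 0 = 3600 Myr.

Cenozoic, Mesozoic, Paleoproterozoic, Mesoarchean, Paleoarchean; total span 3600 Myr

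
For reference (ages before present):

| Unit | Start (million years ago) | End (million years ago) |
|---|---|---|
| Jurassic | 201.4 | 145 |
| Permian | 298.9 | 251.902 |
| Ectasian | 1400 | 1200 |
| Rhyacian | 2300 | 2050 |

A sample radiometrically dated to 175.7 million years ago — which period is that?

175.7 Ma lies between 201.4 and 145 Ma, so it falls in the Jurassic.

Jurassic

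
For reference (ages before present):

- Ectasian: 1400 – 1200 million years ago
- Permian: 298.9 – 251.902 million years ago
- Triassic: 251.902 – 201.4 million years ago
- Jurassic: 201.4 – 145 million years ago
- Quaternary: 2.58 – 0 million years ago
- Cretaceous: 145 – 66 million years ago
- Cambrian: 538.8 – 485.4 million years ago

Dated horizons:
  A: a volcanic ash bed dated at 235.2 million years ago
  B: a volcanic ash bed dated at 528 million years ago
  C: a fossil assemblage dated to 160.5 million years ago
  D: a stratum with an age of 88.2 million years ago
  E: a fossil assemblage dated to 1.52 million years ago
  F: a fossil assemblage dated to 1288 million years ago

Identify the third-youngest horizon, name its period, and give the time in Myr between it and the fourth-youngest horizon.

C, in the Jurassic; 74.7 million years to A

Smaller Ma means younger, so youngest first: E 1.52 < D 88.2 < C 160.5 < A 235.2 < B 528 < F 1288.
Counting 3 along gives C (160.5 Ma); the excerpt puts that inside the Jurassic, 201.4–145 Ma.
Next in line is A (235.2 Ma), and 235.2 − 160.5 = 74.7 Myr.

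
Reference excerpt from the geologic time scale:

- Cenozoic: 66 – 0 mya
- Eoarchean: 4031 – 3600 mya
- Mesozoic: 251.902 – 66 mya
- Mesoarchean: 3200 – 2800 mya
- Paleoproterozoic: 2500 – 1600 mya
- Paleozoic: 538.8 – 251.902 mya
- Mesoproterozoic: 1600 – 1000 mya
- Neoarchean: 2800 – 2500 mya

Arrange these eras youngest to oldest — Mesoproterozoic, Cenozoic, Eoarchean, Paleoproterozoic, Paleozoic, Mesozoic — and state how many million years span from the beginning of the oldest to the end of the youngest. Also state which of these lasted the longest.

From the excerpt: Mesoproterozoic 1600–1000; Cenozoic 66–0; Eoarchean 4031–3600; Paleoproterozoic 2500–1600; Paleozoic 538.8–251.902; Mesozoic 251.902–66 (Ma).
Larger Ma is earlier, so the oldest is Eoarchean and the youngest is Cenozoic; youngest to oldest: Cenozoic, Mesozoic, Paleozoic, Mesoproterozoic, Paleoproterozoic, Eoarchean.
Oldest start 4031 minus youngest end 0 gives 4031 Myr overall.
Individual lengths (start − end): Mesozoic 185.902; Paleoproterozoic 900; Cenozoic 66; Eoarchean 431; Mesoproterozoic 600; Paleozoic 286.898. The largest is Paleoproterozoic at 900 Myr.

Cenozoic → Mesozoic → Paleozoic → Mesoproterozoic → Paleoproterozoic → Eoarchean; total span 4031 Myr; longest is Paleoproterozoic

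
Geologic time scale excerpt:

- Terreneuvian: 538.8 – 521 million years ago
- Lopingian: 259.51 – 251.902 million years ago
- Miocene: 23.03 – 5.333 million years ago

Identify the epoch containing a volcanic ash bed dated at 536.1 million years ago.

Terreneuvian

536.1 Ma lies between 538.8 and 521 Ma, so it falls in the Terreneuvian.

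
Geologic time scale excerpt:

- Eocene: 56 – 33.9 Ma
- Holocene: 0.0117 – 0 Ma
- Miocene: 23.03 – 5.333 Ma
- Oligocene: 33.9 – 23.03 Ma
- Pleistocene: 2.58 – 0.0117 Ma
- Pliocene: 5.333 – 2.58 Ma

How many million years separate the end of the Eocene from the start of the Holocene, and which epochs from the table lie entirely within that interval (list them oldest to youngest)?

33.8883 million years; Oligocene, Miocene, Pliocene, Pleistocene

End of Eocene = 33.9 Ma; start of Holocene = 0.0117 Ma.
Gap = 33.9 − 0.0117 = 33.8883 Myr.
Epochs wholly inside 33.9–0.0117 Ma: Oligocene (33.9–23.03), Miocene (23.03–5.333), Pliocene (5.333–2.58), Pleistocene (2.58–0.0117).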